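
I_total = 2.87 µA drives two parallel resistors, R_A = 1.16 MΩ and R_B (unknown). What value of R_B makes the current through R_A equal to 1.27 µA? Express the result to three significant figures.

In a two-way split, I_A/I_total = R_B/(R_A + R_B).
With f = 0.4425, R_B = R_A · f/(1−f) = 1.16 × 0.7937 = 0.9207 MΩ.

R_B ≈ 0.921 MΩ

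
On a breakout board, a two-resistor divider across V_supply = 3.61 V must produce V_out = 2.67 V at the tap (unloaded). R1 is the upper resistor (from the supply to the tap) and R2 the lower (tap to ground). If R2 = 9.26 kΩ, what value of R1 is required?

R1 ≈ 3.26 kΩ

Required fraction k = V_out/V_supply = 0.7396.
R1 = R2·(1/k − 1) = 9.26 × 0.3521 = 3.260 kΩ.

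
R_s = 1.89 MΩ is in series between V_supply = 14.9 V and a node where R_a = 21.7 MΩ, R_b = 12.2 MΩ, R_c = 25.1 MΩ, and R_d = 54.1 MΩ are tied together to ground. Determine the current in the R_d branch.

I ≈ 0.204 µA

Parallel bank: R_p = 1/(1/21.7 + 1/12.2 + 1/25.1 + 1/54.1) = 5.366 MΩ.
V_A by voltage divider: V_A = 14.9 × 5.366/(1.89 + 5.366) = 11.02 V.
I(R_d) = V_A / R_d = 11.02/54.1 = 0.2037 µA.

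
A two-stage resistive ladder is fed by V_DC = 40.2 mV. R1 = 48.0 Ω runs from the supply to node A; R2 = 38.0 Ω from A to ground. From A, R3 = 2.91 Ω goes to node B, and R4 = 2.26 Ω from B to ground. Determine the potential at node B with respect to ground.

V_B ≈ 1.52 mV

Node A sees R2 in parallel with the series input of stage 2, R3 + R4 = 5.170 Ω.
Effective lower resistance at A: R2 ‖ 5.170 = 4.551 Ω.
V_A = 40.2 × 4.551/(48.0 + 4.551) = 3.481 mV.
Stage 2 is unloaded, so V_B = V_A · R4/(R3+R4) = 3.481 × 2.26/5.170 = 1.522 mV.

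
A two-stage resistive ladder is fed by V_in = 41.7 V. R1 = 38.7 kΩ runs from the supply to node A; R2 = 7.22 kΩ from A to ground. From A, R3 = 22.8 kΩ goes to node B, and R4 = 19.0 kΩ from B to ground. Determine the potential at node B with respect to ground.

Looking into the second stage from A: R3 + R4 = 41.80 kΩ appears in parallel with R2.
Effective lower resistance at A: R2 ‖ 41.80 = 6.157 kΩ.
First divider: V_A = V_in · 6.157/(38.7 + 6.157) = 5.723 V.
Stage 2 is unloaded, so V_B = V_A · R4/(R3+R4) = 5.723 × 19.0/41.80 = 2.602 V.

V_B ≈ 2.60 V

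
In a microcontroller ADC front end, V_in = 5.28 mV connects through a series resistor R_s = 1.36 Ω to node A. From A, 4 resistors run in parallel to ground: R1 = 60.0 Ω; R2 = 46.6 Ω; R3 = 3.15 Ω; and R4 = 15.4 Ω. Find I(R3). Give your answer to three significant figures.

Combine the parallel branches: R_p = (1/60.0 + 1/46.6 + 1/3.15 + 1/15.4)⁻¹ = 2.378 Ω.
Node voltage V_A = V_in · R_p/(R_s + R_p) = 5.28 × 0.6362 = 3.359 mV.
I(R3) = V_A / R3 = 3.359/3.15 = 1.066 mA.
(Check via current divider: I_total = 1.413 mA; share G_k/ΣG = 0.7549 → same result.)

I ≈ 1.07 mA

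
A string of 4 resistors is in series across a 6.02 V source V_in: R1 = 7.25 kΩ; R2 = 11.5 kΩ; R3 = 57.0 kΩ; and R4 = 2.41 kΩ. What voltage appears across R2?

ΣR = 7.25 + 11.5 + 57.0 + 2.41 = 78.16 kΩ.
By the voltage-divider rule, V = 6.02 × 11.50/78.16 = 0.8857 V.

V ≈ 0.886 V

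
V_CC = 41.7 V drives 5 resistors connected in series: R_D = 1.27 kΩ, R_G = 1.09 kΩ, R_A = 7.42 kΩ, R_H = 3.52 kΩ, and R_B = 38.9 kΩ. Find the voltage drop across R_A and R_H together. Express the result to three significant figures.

V ≈ 8.74 V

Total series resistance ΣR = 1.27 + 1.09 + 7.42 + 3.52 + 38.9 = 52.20 kΩ.
R_{R_A..R_H} = 7.42 + 3.52 = 10.94 kΩ.
By the voltage-divider rule, V = 41.7 × 10.94/52.20 = 8.739 V.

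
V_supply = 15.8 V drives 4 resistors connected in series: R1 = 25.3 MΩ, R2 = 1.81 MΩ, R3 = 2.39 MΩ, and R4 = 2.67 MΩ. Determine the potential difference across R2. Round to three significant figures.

V ≈ 0.889 V

Series total: ΣR = 25.3 + 1.81 + 2.39 + 2.67 = 32.17 MΩ.
By the voltage-divider rule, V = 15.8 × 1.810/32.17 = 0.8890 V.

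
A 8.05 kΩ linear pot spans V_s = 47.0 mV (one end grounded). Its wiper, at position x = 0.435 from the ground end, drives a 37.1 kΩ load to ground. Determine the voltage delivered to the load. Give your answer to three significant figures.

V_out ≈ 19.4 mV

Lower segment x·R_p = 3.502 kΩ; upper segment (1−x)·R_p = 4.548 kΩ.
R_L loads the lower segment: effective lower R = 3.200 kΩ.
Loaded-divider output: V_out = 47.0 × 0.4130 = 19.41 mV.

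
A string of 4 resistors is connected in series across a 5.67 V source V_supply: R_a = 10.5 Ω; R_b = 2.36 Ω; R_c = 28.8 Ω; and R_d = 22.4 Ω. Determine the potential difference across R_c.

V ≈ 2.55 V

Total series resistance ΣR = 10.5 + 2.36 + 28.8 + 22.4 = 64.06 Ω.
By the voltage-divider rule, V = 5.67 × 28.80/64.06 = 2.549 V.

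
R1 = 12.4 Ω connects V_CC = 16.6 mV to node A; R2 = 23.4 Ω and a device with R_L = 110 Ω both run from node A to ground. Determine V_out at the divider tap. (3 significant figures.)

First combine the lower leg with the load: R2 ‖ R_L = 19.30 Ω.
Then V_out = V_CC · R2'/(R1 + R2') = 16.6 × 19.30/31.70 = 10.11 mV.

V_out ≈ 10.1 mV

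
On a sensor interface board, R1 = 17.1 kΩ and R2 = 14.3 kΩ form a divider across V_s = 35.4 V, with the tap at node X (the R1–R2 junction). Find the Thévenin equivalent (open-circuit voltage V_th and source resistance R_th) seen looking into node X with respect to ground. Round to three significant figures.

V_th is the unloaded tap voltage: V_s · R2/(R1+R2) = 35.4 × 0.4554 = 16.12 V.
Zeroing V_s shorts the top of R1 to ground, so R_th = R1 ‖ R2 = 7.788 kΩ.

V_th ≈ 16.1 V, R_th ≈ 7.79 kΩ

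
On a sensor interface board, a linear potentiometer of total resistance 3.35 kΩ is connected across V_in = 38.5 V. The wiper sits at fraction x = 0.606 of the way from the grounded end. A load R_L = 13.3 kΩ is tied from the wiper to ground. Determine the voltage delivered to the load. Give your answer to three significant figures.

Split the track: R_lower = x·R_p = 2.030 kΩ, R_upper = (1−x)·R_p = 1.320 kΩ.
(x·R_p) ‖ R_L = 1.761 kΩ.
V_out = 38.5 × 1.761/(1.320 + 1.761) = 22.01 V.

V_out ≈ 22.0 V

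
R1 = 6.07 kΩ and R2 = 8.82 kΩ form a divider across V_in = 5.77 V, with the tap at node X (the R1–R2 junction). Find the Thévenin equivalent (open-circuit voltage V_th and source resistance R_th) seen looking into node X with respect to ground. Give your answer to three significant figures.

Open-circuit (no load on X): V_th = V_in · R2/(R1 + R2) = 5.77 × 8.82/(6.070 + 8.82) = 3.418 V.
Zeroing V_in shorts the top of R1 to ground, so R_th = R1 ‖ R2 = 3.596 kΩ.

V_th ≈ 3.42 V, R_th ≈ 3.60 kΩ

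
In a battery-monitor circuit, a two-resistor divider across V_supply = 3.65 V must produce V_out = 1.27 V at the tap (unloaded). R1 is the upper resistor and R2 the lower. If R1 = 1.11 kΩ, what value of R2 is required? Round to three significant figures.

R2 ≈ 0.592 kΩ

Required fraction k = V_out/V_supply = 0.3479.
Rearranging, R2 = R1·k/(1−k) = 1.11 × 0.5336 = 0.5923 kΩ.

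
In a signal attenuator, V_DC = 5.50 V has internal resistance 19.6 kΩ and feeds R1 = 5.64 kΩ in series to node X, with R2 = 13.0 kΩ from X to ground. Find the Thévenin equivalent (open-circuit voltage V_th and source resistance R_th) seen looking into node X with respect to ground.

R1' = 19.6 + 5.64 = 25.24 kΩ (source resistance + R1).
Open-circuit (no load on X): V_th = V_DC · R2/(R1' + R2) = 5.50 × 13.0/(25.24 + 13.0) = 1.870 V.
With V_DC suppressed (replaced by a short), R_th = R1' ‖ R2 = (25.24 × 13.0)/(25.24 + 13.0) = 8.581 kΩ.

V_th ≈ 1.87 V, R_th ≈ 8.58 kΩ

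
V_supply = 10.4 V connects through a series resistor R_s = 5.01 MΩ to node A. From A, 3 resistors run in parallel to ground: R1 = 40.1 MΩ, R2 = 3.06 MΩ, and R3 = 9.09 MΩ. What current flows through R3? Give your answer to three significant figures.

Combine the parallel branches: R_p = (1/40.1 + 1/3.06 + 1/9.09)⁻¹ = 2.166 MΩ.
V_A = 10.4 × 2.166/7.176 = 3.139 V.
Branch current I = V_A/R3 = 3.139/9.09 = 0.3453 µA.

I ≈ 0.345 µA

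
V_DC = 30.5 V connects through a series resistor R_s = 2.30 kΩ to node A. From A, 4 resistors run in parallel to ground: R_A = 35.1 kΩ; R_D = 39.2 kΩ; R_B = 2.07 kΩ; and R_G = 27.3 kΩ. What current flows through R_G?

I ≈ 0.482 mA

Equivalent of the parallel group: R_p = 1.743 kΩ.
Node voltage V_A = V_DC · R_p/(R_s + R_p) = 30.5 × 0.4311 = 13.15 V.
I(R_G) = V_A / R_G = 13.15/27.3 = 0.4816 mA.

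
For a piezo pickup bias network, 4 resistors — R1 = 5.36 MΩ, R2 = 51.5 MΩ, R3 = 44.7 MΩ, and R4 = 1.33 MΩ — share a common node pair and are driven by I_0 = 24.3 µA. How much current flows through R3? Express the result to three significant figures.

I ≈ 0.555 µA

ΣG = 1/5.36 + 1/51.5 + 1/44.7 + 1/1.33 = 0.9802.
By the current-divider rule, I = I_0 · G_k/ΣG = 24.3 × 0.02282 = 0.5546 µA.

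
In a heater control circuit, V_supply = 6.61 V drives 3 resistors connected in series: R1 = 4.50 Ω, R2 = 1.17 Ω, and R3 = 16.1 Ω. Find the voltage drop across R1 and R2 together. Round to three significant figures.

Total series resistance ΣR = 4.50 + 1.17 + 16.1 = 21.77 Ω.
R_{R1..R2} = 4.50 + 1.17 = 5.670 Ω.
Voltage divider: V = V_supply · (5.670 / 21.77) = 6.61 × 0.2605 = 1.722 V.

V ≈ 1.72 V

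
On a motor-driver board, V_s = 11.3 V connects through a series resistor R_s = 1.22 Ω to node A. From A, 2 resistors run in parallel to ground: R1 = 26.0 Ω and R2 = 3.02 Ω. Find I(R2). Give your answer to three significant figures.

Equivalent of the parallel group: R_p = 2.706 Ω.
Node voltage V_A = V_s · R_p/(R_s + R_p) = 11.3 × 0.6892 = 7.788 V.
Branch current I = V_A/R2 = 7.788/3.02 = 2.579 A.

I ≈ 2.58 A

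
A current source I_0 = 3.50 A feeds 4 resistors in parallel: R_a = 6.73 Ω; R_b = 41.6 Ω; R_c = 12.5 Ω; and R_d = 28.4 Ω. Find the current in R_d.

ΣG = 1/6.73 + 1/41.6 + 1/12.5 + 1/28.4 = 0.2878.
Current divider: I(R_d) = I_0 · G_k/ΣG = 3.50 × (0.03521/0.2878) = 3.50 × 0.1223 = 0.4282 A.

I ≈ 0.428 A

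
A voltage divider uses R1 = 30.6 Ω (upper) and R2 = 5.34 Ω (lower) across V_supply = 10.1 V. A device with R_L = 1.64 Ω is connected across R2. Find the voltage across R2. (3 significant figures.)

R2 ‖ R_L = (5.34 × 1.64)/(5.34 + 1.64) = 1.255 Ω.
Voltage divider with the loaded lower leg: V_out = 10.1 × 1.255/(30.6 + 1.255) = 10.1 × 0.03939 = 0.3978 V.

V_out ≈ 0.398 V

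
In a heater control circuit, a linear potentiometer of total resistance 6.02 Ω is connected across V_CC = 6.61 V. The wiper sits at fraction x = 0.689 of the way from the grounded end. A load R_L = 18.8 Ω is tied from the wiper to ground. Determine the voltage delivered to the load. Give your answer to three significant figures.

Split the track: R_lower = x·R_p = 4.148 Ω, R_upper = (1−x)·R_p = 1.872 Ω.
(x·R_p) ‖ R_L = 3.398 Ω.
V_out = 6.61 × 3.398/(1.872 + 3.398) = 4.262 V.

V_out ≈ 4.26 V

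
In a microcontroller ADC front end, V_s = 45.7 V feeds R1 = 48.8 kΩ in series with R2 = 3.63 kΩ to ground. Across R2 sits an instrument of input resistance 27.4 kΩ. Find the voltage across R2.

The load sits in parallel with R2, giving an effective lower resistance R2' = R2·R_L/(R2+R_L) = 3.205 kΩ.
Now apply the divider: V_out = 45.7 × 0.06163 = 2.817 V.
(Unloaded it would be 3.16 V; the load pulls it down.)

V_out ≈ 2.82 V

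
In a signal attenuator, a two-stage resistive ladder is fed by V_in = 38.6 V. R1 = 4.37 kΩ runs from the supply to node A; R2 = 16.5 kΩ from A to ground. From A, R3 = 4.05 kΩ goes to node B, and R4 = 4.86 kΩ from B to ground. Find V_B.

Looking into the second stage from A: R3 + R4 = 8.910 kΩ appears in parallel with R2.
Effective lower resistance at A: R2 ‖ 8.910 = 5.786 kΩ.
V_A = 38.6 × 5.786/(4.37 + 5.786) = 21.99 V.
V_B = V_A × 0.5455 = 11.99 V.

V_B ≈ 12.0 V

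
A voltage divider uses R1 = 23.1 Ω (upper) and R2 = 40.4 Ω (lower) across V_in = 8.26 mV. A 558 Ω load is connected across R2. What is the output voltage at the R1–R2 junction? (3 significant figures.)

The load sits in parallel with R2, giving an effective lower resistance R2' = R2·R_L/(R2+R_L) = 37.67 Ω.
Then V_out = V_in · R2'/(R1 + R2') = 8.26 × 37.67/60.77 = 5.120 mV.
(Unloaded it would be 5.26 mV; the load pulls it down.)

V_out ≈ 5.12 mV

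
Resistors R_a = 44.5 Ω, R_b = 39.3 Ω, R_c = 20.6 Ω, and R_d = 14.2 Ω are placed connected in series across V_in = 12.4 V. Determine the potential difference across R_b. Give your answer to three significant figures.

ΣR = 44.5 + 39.3 + 20.6 + 14.2 = 118.6 Ω.
V = V_in · R/ΣR = 12.4 × 0.3314 = 4.109 V.

V ≈ 4.11 V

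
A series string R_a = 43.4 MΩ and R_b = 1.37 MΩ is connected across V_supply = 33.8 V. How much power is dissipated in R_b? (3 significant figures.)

P ≈ 0.781 µW

ΣR = 44.77 MΩ → I = 33.8/44.77 = 0.7550 µA.
P = I²R = 0.5700 × 1.37 = 0.7809 µW.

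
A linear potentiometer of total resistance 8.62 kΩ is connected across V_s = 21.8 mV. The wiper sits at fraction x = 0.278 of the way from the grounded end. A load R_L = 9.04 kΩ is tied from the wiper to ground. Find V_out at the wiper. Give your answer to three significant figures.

V_out ≈ 5.09 mV

Lower segment x·R_p = 2.396 kΩ; upper segment (1−x)·R_p = 6.224 kΩ.
R_L loads the lower segment: effective lower R = 1.894 kΩ.
V_out = 21.8 × 1.894/(6.224 + 1.894) = 5.087 mV.
(Unloaded: V_out = x·V_s = 6.06 mV.)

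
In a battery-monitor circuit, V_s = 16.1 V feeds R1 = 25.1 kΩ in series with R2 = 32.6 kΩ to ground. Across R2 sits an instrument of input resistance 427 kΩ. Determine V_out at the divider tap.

First combine the lower leg with the load: R2 ‖ R_L = 30.29 kΩ.
Then V_out = V_s · R2'/(R1 + R2') = 16.1 × 30.29/55.39 = 8.804 V.

V_out ≈ 8.80 V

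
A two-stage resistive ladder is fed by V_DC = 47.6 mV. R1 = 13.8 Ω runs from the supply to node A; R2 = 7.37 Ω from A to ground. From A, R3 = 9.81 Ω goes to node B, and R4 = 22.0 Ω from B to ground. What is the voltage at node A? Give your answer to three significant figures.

The second stage (R3 + R4 = 31.81 Ω) loads node A in parallel with R2.
Effective lower resistance at A: R2 ‖ 31.81 = 5.984 Ω.
V_A = 47.6 × 5.984/(13.8 + 5.984) = 14.40 mV.

V_A ≈ 14.4 mV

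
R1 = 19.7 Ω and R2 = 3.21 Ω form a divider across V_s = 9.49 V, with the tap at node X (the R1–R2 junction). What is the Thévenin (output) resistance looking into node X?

R_th ≈ 2.76 Ω

Looking into X with the source shorted: R_th = R1·R2/(R1+R2) = 19.70 × 3.21/22.91 = 2.760 Ω.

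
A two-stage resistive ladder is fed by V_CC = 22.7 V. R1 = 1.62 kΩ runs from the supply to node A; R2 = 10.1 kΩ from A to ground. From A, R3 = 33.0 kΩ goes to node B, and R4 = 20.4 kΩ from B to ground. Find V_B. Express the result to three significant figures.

V_B ≈ 7.28 V

Node A sees R2 in parallel with the series input of stage 2, R3 + R4 = 53.40 kΩ.
Effective lower resistance at A: R2 ‖ 53.40 = 8.494 kΩ.
So V_A = 22.7 × 0.8398 = 19.06 V.
Then the unloaded second divider: V_B = V_A × R4/(R3+R4) = 19.06 × 0.3820 = 7.283 V.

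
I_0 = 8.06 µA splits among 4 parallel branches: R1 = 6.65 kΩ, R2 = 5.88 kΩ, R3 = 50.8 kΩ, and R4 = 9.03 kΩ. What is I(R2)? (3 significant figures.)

I ≈ 3.04 µA

Conductances: ΣG = 1/6.65 + 1/5.88 + 1/50.8 + 1/9.03 = 0.4509 (1/kΩ).
Current divider: I(R2) = I_0 · G_k/ΣG = 8.06 × (0.1701/0.4509) = 8.06 × 0.3772 = 3.040 µA.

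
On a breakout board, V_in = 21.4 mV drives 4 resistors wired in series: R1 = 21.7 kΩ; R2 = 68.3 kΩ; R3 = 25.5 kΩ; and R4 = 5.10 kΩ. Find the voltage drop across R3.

V ≈ 4.52 mV

Total series resistance ΣR = 21.7 + 68.3 + 25.5 + 5.10 = 120.6 kΩ.
V = V_in · R/ΣR = 21.4 × 0.2114 = 4.525 mV.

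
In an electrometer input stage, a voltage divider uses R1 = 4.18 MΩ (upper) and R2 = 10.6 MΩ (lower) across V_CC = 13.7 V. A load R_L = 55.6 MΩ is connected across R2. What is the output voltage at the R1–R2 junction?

V_out ≈ 9.32 V

The load sits in parallel with R2, giving an effective lower resistance R2' = R2·R_L/(R2+R_L) = 8.903 MΩ.
Then V_out = V_CC · R2'/(R1 + R2') = 13.7 × 8.903/13.08 = 9.323 V.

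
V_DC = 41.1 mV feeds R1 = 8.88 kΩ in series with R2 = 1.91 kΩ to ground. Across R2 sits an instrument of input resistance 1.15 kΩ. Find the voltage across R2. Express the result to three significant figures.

R2 ‖ R_L = (1.91 × 1.15)/(1.91 + 1.15) = 0.7178 kΩ.
Now apply the divider: V_out = 41.1 × 0.07479 = 3.074 mV.

V_out ≈ 3.07 mV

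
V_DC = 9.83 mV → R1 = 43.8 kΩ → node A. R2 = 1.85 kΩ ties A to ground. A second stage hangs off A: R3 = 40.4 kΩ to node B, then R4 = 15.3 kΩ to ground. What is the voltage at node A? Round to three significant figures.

V_A ≈ 0.386 mV

Looking into the second stage from A: R3 + R4 = 55.70 kΩ appears in parallel with R2.
R2 ‖ (R3+R4) = 1.791 kΩ.
First divider: V_A = V_DC · 1.791/(43.8 + 1.791) = 0.3861 mV.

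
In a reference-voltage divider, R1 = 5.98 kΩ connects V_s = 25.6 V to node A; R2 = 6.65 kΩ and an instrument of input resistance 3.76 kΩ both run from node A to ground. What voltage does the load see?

V_out ≈ 7.34 V

First combine the lower leg with the load: R2 ‖ R_L = 2.402 kΩ.
Now apply the divider: V_out = 25.6 × 0.2866 = 7.336 V.
(Unloaded it would be 13.5 V; the load pulls it down.)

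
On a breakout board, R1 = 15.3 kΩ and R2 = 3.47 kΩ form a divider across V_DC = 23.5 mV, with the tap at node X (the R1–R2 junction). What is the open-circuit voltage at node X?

V_th is the unloaded tap voltage: V_DC · R2/(R1+R2) = 23.5 × 0.1849 = 4.344 mV.

V_th ≈ 4.34 mV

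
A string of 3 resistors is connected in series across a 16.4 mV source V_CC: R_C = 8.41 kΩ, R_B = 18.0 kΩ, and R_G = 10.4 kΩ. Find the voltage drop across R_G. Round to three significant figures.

Series total: ΣR = 8.41 + 18.0 + 10.4 = 36.81 kΩ.
By the voltage-divider rule, V = 16.4 × 10.40/36.81 = 4.634 mV.

V ≈ 4.63 mV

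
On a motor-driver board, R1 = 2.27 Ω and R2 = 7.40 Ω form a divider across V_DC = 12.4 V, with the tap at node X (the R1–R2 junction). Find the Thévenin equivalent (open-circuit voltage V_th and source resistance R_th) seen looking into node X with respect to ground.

V_th ≈ 9.49 V, R_th ≈ 1.74 Ω

Open-circuit (no load on X): V_th = V_DC · R2/(R1 + R2) = 12.4 × 7.40/(2.270 + 7.40) = 9.489 V.
With V_DC suppressed (replaced by a short), R_th = R1 ‖ R2 = (2.270 × 7.40)/(2.270 + 7.40) = 1.737 Ω.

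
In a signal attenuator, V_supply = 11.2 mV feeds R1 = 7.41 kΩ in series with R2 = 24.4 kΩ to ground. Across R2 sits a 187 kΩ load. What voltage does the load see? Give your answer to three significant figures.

R2 ‖ R_L = (24.4 × 187)/(24.4 + 187) = 21.58 kΩ.
Voltage divider with the loaded lower leg: V_out = 11.2 × 21.58/(7.41 + 21.58) = 11.2 × 0.7444 = 8.338 mV.

V_out ≈ 8.34 mV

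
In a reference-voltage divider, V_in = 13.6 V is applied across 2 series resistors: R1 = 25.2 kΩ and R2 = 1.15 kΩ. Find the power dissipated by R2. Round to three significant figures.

P ≈ 0.306 mW

ΣR = 26.35 kΩ → I = 13.6/26.35 = 0.5161 mA.
P(R2) = I²·R2 = (0.5161)² × 1.15 = 0.3063 mW.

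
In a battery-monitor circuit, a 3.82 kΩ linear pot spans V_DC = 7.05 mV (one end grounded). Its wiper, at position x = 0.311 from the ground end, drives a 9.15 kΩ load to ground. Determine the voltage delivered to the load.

V_out ≈ 2.01 mV

Lower segment x·R_p = 1.188 kΩ; upper segment (1−x)·R_p = 2.632 kΩ.
Lower segment in parallel with the load: 1.188 ‖ 9.15 = 1.051 kΩ.
V_out = 7.05 × 1.051/(2.632 + 1.051) = 2.013 mV.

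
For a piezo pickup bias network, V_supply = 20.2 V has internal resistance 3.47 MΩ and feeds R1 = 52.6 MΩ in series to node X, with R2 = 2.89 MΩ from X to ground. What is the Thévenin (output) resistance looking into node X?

R_th ≈ 2.75 MΩ

R1' = 3.47 + 52.6 = 56.07 MΩ (source resistance + R1).
With V_supply suppressed (replaced by a short), R_th = R1' ‖ R2 = (56.07 × 2.89)/(56.07 + 2.89) = 2.748 MΩ.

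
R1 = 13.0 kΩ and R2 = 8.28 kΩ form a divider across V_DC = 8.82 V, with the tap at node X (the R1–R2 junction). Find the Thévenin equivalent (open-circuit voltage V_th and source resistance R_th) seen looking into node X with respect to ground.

V_th ≈ 3.43 V, R_th ≈ 5.06 kΩ

V_th is the unloaded tap voltage: V_DC · R2/(R1+R2) = 8.82 × 0.3891 = 3.432 V.
Looking into X with the source shorted: R_th = R1·R2/(R1+R2) = 13.00 × 8.28/21.28 = 5.058 kΩ.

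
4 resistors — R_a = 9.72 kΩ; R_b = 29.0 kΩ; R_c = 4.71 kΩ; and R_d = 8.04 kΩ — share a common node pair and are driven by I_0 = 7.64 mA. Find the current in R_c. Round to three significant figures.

I ≈ 3.42 mA

ΣG = 1/9.72 + 1/29.0 + 1/4.71 + 1/8.04 = 0.4741.
R_c takes the fraction G_k/ΣG = 0.2123/0.4741 = 0.4479, so I = 7.64 × 0.4479 = 3.422 mA.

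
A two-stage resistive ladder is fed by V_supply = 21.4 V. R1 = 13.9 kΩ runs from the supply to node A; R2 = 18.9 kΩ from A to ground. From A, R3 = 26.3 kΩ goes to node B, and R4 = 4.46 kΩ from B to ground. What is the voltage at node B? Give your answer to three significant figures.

The second stage (R3 + R4 = 30.76 kΩ) loads node A in parallel with R2.
Effective lower resistance at A: R2 ‖ 30.76 = 11.71 kΩ.
So V_A = 21.4 × 0.4572 = 9.784 V.
Then the unloaded second divider: V_B = V_A × R4/(R3+R4) = 9.784 × 0.1450 = 1.419 V.

V_B ≈ 1.42 V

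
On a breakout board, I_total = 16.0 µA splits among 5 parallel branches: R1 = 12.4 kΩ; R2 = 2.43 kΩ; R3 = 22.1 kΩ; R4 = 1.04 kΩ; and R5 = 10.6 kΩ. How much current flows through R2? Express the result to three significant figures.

I ≈ 4.13 µA

Total conductance ΣG = 1/12.4 + 1/2.43 + 1/22.1 + 1/1.04 + 1/10.6 = 1.593 (units of 1/kΩ).
Current divider: I(R2) = I_total · G_k/ΣG = 16.0 × (0.4115/1.593) = 16.0 × 0.2583 = 4.133 µA.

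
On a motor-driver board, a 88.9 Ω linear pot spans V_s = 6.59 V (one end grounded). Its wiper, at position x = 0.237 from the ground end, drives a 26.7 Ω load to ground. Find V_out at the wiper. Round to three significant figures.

V_out ≈ 0.975 V

The pot divides into 67.83 Ω above the wiper and 21.07 Ω below.
(x·R_p) ‖ R_L = 11.78 Ω.
V_out = 6.59 × 11.78/(67.83 + 11.78) = 0.9749 V.
(Unloaded: V_out = x·V_s = 1.56 V.)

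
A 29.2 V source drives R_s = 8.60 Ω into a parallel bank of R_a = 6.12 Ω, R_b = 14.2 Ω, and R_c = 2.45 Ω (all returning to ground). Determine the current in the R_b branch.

I ≈ 0.315 A

Parallel bank: R_p = 1/(1/6.12 + 1/14.2 + 1/2.45) = 1.558 Ω.
Node voltage V_A = V_DC · R_p/(R_s + R_p) = 29.2 × 0.1533 = 4.478 V.
Branch current I = V_A/R_b = 4.478/14.2 = 0.3153 A.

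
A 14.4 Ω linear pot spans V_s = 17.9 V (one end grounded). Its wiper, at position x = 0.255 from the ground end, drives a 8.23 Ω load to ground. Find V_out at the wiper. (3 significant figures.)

Split the track: R_lower = x·R_p = 3.672 Ω, R_upper = (1−x)·R_p = 10.73 Ω.
(x·R_p) ‖ R_L = 2.539 Ω.
V_out = 17.9 × 2.539/(10.73 + 2.539) = 3.426 V.
(Unloaded: V_out = x·V_s = 4.56 V.)

V_out ≈ 3.43 V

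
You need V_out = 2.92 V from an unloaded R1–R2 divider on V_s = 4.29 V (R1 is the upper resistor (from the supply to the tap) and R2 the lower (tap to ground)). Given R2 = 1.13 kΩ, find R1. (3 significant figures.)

Required fraction k = V_out/V_s = 0.6807.
So R1 = R2 · (V_s/V_out − 1) = 1.13 × (4.29/2.92 − 1) = 1.13 × 0.4692 = 0.5302 kΩ.

R1 ≈ 0.530 kΩ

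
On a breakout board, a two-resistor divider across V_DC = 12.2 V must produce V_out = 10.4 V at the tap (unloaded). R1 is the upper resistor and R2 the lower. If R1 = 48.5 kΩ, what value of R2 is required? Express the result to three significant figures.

The divider ratio is R2/(R1+R2) = 10.4/12.2 = 0.8525.
Rearranging, R2 = R1·k/(1−k) = 48.5 × 5.778 = 280.2 kΩ.

R2 ≈ 280 kΩ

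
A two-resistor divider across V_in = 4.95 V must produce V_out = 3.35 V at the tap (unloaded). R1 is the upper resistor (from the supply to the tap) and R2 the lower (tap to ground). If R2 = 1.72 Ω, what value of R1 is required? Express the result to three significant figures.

The divider ratio is R2/(R1+R2) = 3.35/4.95 = 0.6768.
Rearranging, R1 = R2·(1−k)/k = 1.72 × 0.4776 = 0.8215 Ω.

R1 ≈ 0.821 Ω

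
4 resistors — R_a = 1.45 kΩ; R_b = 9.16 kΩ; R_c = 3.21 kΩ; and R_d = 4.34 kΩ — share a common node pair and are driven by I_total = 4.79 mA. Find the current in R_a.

ΣG = 1/1.45 + 1/9.16 + 1/3.21 + 1/4.34 = 1.341.
By the current-divider rule, I = I_total · G_k/ΣG = 4.79 × 0.5144 = 2.464 mA.

I ≈ 2.46 mA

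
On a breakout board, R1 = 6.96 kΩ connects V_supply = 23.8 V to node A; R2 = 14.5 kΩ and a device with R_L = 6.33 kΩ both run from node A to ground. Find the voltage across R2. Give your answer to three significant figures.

The load sits in parallel with R2, giving an effective lower resistance R2' = R2·R_L/(R2+R_L) = 4.406 kΩ.
Now apply the divider: V_out = 23.8 × 0.3877 = 9.227 V.
(Unloaded it would be 16.1 V; the load pulls it down.)

V_out ≈ 9.23 V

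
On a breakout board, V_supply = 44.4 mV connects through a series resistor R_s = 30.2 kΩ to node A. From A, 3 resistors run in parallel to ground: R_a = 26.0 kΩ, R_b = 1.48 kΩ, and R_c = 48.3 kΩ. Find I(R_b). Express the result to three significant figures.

Equivalent of the parallel group: R_p = 1.361 kΩ.
V_A by voltage divider: V_A = 44.4 × 1.361/(30.2 + 1.361) = 1.914 mV.
Branch current I = V_A/R_b = 1.914/1.48 = 1.294 µA.
(Check via current divider: I_total = 1.407 µA; share G_k/ΣG = 0.9195 → same result.)

I ≈ 1.29 µA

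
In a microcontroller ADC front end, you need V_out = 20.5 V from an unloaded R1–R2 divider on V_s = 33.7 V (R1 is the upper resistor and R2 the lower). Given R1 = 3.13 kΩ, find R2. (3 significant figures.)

The divider ratio is R2/(R1+R2) = 20.5/33.7 = 0.6083.
Rearranging, R2 = R1·k/(1−k) = 3.13 × 1.553 = 4.861 kΩ.

R2 ≈ 4.86 kΩ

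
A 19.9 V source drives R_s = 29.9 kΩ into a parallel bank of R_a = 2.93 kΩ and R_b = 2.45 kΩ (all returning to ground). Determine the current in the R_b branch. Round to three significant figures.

I ≈ 0.347 mA

Parallel bank: R_p = 1/(1/2.93 + 1/2.45) = 1.334 kΩ.
V_A by voltage divider: V_A = 19.9 × 1.334/(29.9 + 1.334) = 0.8501 V.
Branch current I = V_A/R_b = 0.8501/2.45 = 0.3470 mA.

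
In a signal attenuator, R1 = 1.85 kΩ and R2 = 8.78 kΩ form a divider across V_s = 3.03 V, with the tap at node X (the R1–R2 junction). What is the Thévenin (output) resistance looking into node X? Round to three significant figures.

With V_s suppressed (replaced by a short), R_th = R1 ‖ R2 = (1.850 × 8.78)/(1.850 + 8.78) = 1.528 kΩ.

R_th ≈ 1.53 kΩ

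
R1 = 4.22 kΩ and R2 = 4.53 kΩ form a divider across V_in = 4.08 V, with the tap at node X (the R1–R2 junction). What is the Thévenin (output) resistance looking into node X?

With V_in suppressed (replaced by a short), R_th = R1 ‖ R2 = (4.220 × 4.53)/(4.220 + 4.53) = 2.185 kΩ.

R_th ≈ 2.18 kΩ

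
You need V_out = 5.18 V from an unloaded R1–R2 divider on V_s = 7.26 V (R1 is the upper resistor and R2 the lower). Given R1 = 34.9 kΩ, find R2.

R2 ≈ 86.9 kΩ

The divider ratio is R2/(R1+R2) = 5.18/7.26 = 0.7135.
R2 = R1 · 0.7135/(1 − 0.7135) = 86.91 kΩ.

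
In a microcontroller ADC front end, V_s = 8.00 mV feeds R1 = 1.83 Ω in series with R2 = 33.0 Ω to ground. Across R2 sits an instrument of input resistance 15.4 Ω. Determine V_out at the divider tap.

R2 ‖ R_L = (33.0 × 15.4)/(33.0 + 15.4) = 10.50 Ω.
Voltage divider with the loaded lower leg: V_out = 8.00 × 10.50/(1.83 + 10.50) = 8.00 × 0.8516 = 6.813 mV.

V_out ≈ 6.81 mV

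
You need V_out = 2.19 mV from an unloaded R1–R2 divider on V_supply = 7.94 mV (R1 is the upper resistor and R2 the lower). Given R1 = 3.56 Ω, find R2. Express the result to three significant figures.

R2 ≈ 1.36 Ω

Required fraction k = V_out/V_supply = 0.2758.
R2 = R1 · 0.2758/(1 − 0.2758) = 1.356 Ω.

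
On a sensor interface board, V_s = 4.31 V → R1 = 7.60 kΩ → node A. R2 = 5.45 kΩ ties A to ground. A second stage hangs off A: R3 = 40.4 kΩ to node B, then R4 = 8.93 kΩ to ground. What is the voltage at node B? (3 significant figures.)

V_B ≈ 0.306 V

Looking into the second stage from A: R3 + R4 = 49.33 kΩ appears in parallel with R2.
R2 ‖ (R3+R4) = 4.908 kΩ.
So V_A = 4.31 × 0.3924 = 1.691 V.
V_B = V_A × 0.1810 = 0.3061 V.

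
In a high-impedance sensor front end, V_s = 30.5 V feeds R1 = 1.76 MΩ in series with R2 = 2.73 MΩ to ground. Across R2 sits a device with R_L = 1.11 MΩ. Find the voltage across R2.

The load sits in parallel with R2, giving an effective lower resistance R2' = R2·R_L/(R2+R_L) = 0.7891 MΩ.
Then V_out = V_s · R2'/(R1 + R2') = 30.5 × 0.7891/2.549 = 9.442 V.
(Unloaded it would be 18.5 V; the load pulls it down.)

V_out ≈ 9.44 V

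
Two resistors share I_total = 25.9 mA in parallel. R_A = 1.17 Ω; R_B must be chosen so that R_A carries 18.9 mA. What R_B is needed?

R_B ≈ 3.16 Ω

The fraction through R_A equals R_B/(R_A+R_B).
18.9/25.9 = R_B/(R_A + R_B) → R_B = R_A · (0.7297)/(1 − 0.7297) = 1.17 × 2.700 = 3.159 Ω.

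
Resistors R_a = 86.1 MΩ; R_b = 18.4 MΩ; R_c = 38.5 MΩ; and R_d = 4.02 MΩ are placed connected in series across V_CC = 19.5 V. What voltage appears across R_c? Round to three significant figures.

V ≈ 5.11 V

ΣR = 86.1 + 18.4 + 38.5 + 4.02 = 147.0 MΩ.
V = V_CC · R/ΣR = 19.5 × 0.2619 = 5.106 V.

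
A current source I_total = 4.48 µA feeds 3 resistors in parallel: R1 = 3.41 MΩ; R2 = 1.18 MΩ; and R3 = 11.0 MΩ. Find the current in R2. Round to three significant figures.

I ≈ 3.08 µA

Conductances: ΣG = 1/3.41 + 1/1.18 + 1/11.0 = 1.232 (1/MΩ).
Current divider: I(R2) = I_total · G_k/ΣG = 4.48 × (0.8475/1.232) = 4.48 × 0.6881 = 3.083 µA.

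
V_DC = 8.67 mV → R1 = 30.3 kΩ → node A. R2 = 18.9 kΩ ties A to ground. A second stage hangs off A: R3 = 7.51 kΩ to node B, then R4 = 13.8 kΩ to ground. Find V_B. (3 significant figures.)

Looking into the second stage from A: R3 + R4 = 21.31 kΩ appears in parallel with R2.
R2 ‖ (R3+R4) = 10.02 kΩ.
V_A = 8.67 × 10.02/(30.3 + 10.02) = 2.154 mV.
Then the unloaded second divider: V_B = V_A × R4/(R3+R4) = 2.154 × 0.6476 = 1.395 mV.

V_B ≈ 1.39 mV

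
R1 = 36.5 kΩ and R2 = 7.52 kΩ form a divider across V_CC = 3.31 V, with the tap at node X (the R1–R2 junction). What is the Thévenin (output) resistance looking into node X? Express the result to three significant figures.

With V_CC suppressed (replaced by a short), R_th = R1 ‖ R2 = (36.50 × 7.52)/(36.50 + 7.52) = 6.235 kΩ.

R_th ≈ 6.24 kΩ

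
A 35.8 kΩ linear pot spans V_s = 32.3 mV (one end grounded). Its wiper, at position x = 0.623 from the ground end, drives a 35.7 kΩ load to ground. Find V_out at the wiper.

Lower segment x·R_p = 22.30 kΩ; upper segment (1−x)·R_p = 13.50 kΩ.
Lower segment in parallel with the load: 22.30 ‖ 35.7 = 13.73 kΩ.
V_out = 32.3 × 13.73/(13.50 + 13.73) = 16.29 mV.

V_out ≈ 16.3 mV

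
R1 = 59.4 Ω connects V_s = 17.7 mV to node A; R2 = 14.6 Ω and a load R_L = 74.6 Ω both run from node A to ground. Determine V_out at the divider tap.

V_out ≈ 3.02 mV

First combine the lower leg with the load: R2 ‖ R_L = 12.21 Ω.
Now apply the divider: V_out = 17.7 × 0.1705 = 3.018 mV.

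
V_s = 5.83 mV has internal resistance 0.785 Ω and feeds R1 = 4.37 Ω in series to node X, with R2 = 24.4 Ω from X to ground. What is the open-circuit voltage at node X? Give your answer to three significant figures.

V_th ≈ 4.81 mV

R1' = 0.785 + 4.37 = 5.155 Ω (source resistance + R1).
V_th is the unloaded tap voltage: V_s · R2/(R1'+R2) = 5.83 × 0.8256 = 4.813 mV.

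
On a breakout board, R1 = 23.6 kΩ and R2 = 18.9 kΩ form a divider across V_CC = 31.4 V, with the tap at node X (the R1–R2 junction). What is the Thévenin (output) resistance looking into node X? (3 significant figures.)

With V_CC suppressed (replaced by a short), R_th = R1 ‖ R2 = (23.60 × 18.9)/(23.60 + 18.9) = 10.50 kΩ.

R_th ≈ 10.5 kΩ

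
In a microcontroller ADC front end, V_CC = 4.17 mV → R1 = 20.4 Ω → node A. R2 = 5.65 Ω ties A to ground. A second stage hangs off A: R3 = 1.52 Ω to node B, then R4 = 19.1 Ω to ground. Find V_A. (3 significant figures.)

V_A ≈ 0.745 mV

Looking into the second stage from A: R3 + R4 = 20.62 Ω appears in parallel with R2.
R2 ‖ (R3+R4) = 4.435 Ω.
V_A = 4.17 × 4.435/(20.4 + 4.435) = 0.7446 mV.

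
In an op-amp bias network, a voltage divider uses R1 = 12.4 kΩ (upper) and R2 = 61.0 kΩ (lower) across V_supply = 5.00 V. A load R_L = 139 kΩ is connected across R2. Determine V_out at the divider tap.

V_out ≈ 3.87 V

R2 ‖ R_L = (61.0 × 139)/(61.0 + 139) = 42.39 kΩ.
Voltage divider with the loaded lower leg: V_out = 5.00 × 42.39/(12.4 + 42.39) = 5.00 × 0.7737 = 3.869 V.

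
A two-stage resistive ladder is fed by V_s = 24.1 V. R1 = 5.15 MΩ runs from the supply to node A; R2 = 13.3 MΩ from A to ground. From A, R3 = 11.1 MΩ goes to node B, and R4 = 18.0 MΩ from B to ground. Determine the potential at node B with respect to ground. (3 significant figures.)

Looking into the second stage from A: R3 + R4 = 29.10 MΩ appears in parallel with R2.
R2 ‖ (R3+R4) = 9.128 MΩ.
So V_A = 24.1 × 0.6393 = 15.41 V.
V_B = V_A × 0.6186 = 9.530 V.

V_B ≈ 9.53 V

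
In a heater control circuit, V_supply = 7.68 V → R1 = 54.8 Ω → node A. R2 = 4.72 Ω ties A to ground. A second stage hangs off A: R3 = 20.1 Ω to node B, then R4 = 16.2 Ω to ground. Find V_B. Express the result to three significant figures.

The second stage (R3 + R4 = 36.30 Ω) loads node A in parallel with R2.
R2 ‖ (R3+R4) = 4.177 Ω.
So V_A = 7.68 × 0.07082 = 0.5439 V.
Stage 2 is unloaded, so V_B = V_A · R4/(R3+R4) = 0.5439 × 16.2/36.30 = 0.2427 V.

V_B ≈ 0.243 V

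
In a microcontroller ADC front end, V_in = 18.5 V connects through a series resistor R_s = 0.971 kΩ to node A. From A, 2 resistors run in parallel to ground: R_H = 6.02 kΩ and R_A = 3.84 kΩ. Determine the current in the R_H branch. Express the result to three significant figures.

Parallel bank: R_p = 1/(1/6.02 + 1/3.84) = 2.345 kΩ.
V_A = 18.5 × 2.345/3.316 = 13.08 V.
Branch current I = V_A/R_H = 13.08/6.02 = 2.173 mA.
(Check via current divider: I_total = 5.580 mA; share G_k/ΣG = 0.3895 → same result.)

I ≈ 2.17 mA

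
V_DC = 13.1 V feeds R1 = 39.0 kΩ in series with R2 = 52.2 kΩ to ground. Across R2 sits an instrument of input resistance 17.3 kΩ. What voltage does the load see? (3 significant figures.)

V_out ≈ 3.27 V

R2 ‖ R_L = (52.2 × 17.3)/(52.2 + 17.3) = 12.99 kΩ.
Then V_out = V_DC · R2'/(R1 + R2') = 13.1 × 12.99/51.99 = 3.274 V.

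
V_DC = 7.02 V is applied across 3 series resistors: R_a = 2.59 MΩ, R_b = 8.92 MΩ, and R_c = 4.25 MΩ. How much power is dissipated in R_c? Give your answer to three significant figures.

ΣR = 15.76 MΩ → I = 7.02/15.76 = 0.4454 µA.
V(R_c) = I·R = 1.893 V; P = V·I = 1.893 × 0.4454 = 0.8432 µW.

P ≈ 0.843 µW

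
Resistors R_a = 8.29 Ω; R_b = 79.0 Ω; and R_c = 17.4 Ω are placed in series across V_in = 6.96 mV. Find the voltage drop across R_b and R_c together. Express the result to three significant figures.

V ≈ 6.41 mV

ΣR = 8.29 + 79.0 + 17.4 = 104.7 Ω.
R_{R_b..R_c} = 79.0 + 17.4 = 96.40 Ω.
V = V_in · R/ΣR = 6.96 × 0.9208 = 6.409 mV.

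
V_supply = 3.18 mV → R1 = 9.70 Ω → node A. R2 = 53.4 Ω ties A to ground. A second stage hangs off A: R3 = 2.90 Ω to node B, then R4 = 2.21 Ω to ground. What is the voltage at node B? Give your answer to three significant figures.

The second stage (R3 + R4 = 5.110 Ω) loads node A in parallel with R2.
Effective lower resistance at A: R2 ‖ 5.110 = 4.664 Ω.
So V_A = 3.18 × 0.3247 = 1.033 mV.
V_B = V_A × 0.4325 = 0.4465 mV.

V_B ≈ 0.447 mV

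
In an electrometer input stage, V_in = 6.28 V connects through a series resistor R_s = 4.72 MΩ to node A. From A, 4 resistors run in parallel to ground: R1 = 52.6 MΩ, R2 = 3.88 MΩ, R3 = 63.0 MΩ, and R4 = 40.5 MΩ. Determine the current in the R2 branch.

Parallel bank: R_p = 1/(1/52.6 + 1/3.88 + 1/63.0 + 1/40.5) = 3.152 MΩ.
Node voltage V_A = V_in · R_p/(R_s + R_p) = 6.28 × 0.4004 = 2.514 V.
Branch current I = V_A/R2 = 2.514/3.88 = 0.6480 µA.

I ≈ 0.648 µA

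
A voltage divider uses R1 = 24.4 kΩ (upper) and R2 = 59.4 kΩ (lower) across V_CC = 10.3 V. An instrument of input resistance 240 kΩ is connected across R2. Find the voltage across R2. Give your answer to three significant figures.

V_out ≈ 6.81 V

The load sits in parallel with R2, giving an effective lower resistance R2' = R2·R_L/(R2+R_L) = 47.62 kΩ.
Now apply the divider: V_out = 10.3 × 0.6612 = 6.810 V.
(Unloaded it would be 7.30 V; the load pulls it down.)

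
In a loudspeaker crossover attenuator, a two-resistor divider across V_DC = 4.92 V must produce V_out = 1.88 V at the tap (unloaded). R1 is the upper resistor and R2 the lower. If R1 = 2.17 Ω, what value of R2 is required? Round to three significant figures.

R2 ≈ 1.34 Ω

V_out/V_DC = R2/(R1+R2) = 0.3821.
So R2 = R1 · V_out/(V_DC − V_out) = 2.17 × 1.88/(4.92 − 1.88) = 2.17 × 0.6184 = 1.342 Ω.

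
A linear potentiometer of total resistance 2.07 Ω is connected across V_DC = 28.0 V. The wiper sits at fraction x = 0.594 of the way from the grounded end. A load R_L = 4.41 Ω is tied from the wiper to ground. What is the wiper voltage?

V_out ≈ 14.9 V

The pot divides into 0.8404 Ω above the wiper and 1.230 Ω below.
(x·R_p) ‖ R_L = 0.9615 Ω.
Then V_out = V_DC · 0.9615/(0.8404 + 0.9615) = 14.94 V.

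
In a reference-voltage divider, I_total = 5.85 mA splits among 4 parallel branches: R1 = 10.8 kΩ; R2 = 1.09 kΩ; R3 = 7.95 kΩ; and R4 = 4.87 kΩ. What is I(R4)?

I ≈ 0.896 mA

ΣG = 1/10.8 + 1/1.09 + 1/7.95 + 1/4.87 = 1.341.
By the current-divider rule, I = I_total · G_k/ΣG = 5.85 × 0.1531 = 0.8957 mA.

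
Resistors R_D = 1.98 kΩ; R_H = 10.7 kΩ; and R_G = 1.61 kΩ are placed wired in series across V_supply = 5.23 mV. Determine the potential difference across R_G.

Total series resistance ΣR = 1.98 + 10.7 + 1.61 = 14.29 kΩ.
By the voltage-divider rule, V = 5.23 × 1.610/14.29 = 0.5892 mV.

V ≈ 0.589 mV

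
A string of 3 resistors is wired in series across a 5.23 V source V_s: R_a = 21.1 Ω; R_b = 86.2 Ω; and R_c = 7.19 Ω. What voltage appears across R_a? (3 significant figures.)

V ≈ 0.964 V

Series total: ΣR = 21.1 + 86.2 + 7.19 = 114.5 Ω.
V = V_s · R/ΣR = 5.23 × 0.1843 = 0.9639 V.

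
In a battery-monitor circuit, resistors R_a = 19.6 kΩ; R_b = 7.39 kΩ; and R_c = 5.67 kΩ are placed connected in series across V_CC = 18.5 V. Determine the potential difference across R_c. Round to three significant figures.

V ≈ 3.21 V

Total series resistance ΣR = 19.6 + 7.39 + 5.67 = 32.66 kΩ.
V = V_CC · R/ΣR = 18.5 × 0.1736 = 3.212 V.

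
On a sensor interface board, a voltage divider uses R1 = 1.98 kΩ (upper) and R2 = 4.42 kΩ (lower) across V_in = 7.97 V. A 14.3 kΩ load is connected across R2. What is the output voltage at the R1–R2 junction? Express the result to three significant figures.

R2 ‖ R_L = (4.42 × 14.3)/(4.42 + 14.3) = 3.376 kΩ.
Then V_out = V_in · R2'/(R1 + R2') = 7.97 × 3.376/5.356 = 5.024 V.

V_out ≈ 5.02 V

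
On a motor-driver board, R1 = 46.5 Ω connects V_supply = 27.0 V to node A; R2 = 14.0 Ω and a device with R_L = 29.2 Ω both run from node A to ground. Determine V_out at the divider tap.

The load sits in parallel with R2, giving an effective lower resistance R2' = R2·R_L/(R2+R_L) = 9.463 Ω.
Now apply the divider: V_out = 27.0 × 0.1691 = 4.566 V.
(Unloaded it would be 6.25 V; the load pulls it down.)

V_out ≈ 4.57 V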